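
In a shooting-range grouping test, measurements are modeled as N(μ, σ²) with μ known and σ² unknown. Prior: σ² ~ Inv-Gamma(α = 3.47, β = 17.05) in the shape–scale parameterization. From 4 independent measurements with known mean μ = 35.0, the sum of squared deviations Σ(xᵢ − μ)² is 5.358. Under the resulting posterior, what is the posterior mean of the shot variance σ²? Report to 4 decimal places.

4.4136

With known mean μ and an Inverse-Gamma(α, β) prior on σ², the Normal likelihood is conjugate: posterior is Inv-Gamma(α + n/2, β + Σ(xᵢ−μ)²/2).
Posterior: Inv-Gamma(3.47 + 4/2, 17.05 + 5.358/2) = Inv-Gamma(5.47, 19.7290).
E[σ²|data] = β/(α−1) = 19.7290/4.47 = 4.4136.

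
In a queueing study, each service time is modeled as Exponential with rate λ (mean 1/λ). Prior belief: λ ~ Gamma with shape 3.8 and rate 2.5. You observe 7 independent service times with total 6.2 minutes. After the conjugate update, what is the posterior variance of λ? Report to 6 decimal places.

0.142687

With a Gamma(shape α, rate β) prior on the exponential rate λ, the posterior after n observations with total T = Σxᵢ is Gamma(α+n, β+T).
Posterior: Gamma(3.8+7, 2.5+6.2) = Gamma(10.8, 8.7).
Var = α/β² = 0.142687.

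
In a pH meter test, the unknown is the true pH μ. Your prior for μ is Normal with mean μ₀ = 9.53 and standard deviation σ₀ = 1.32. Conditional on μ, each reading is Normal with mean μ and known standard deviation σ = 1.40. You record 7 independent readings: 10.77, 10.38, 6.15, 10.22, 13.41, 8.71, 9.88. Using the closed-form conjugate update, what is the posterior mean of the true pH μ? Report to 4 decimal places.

9.8759

For Normal data with known variance σ², a Normal(μ₀, σ₀²) prior on μ is conjugate. Posterior precision = 1/σ₀² + n/σ²; posterior mean is the precision-weighted average of μ₀ and x̄.
Σxᵢ = 10.77 + 10.38 + 6.15 + 10.22 + 13.41 + 8.71 + 9.88 = 69.52, so n·x̄ = 69.52.
σ₀² = 1.32² = 1.7424, σ² = 1.40² = 1.96; σ² + n·σ₀² = 1.96 + 7·1.7424 = 14.1568.
Posterior mean = (μ₀/σ₀² + n·x̄/σ²)/(1/σ₀² + n/σ²) = (σ²·μ₀ + σ₀²·n·x̄)/(σ² + n·σ₀²) = (1.96·9.53 + 1.7424·69.52)/14.1568 = 139.810448/14.1568 = 9.8759.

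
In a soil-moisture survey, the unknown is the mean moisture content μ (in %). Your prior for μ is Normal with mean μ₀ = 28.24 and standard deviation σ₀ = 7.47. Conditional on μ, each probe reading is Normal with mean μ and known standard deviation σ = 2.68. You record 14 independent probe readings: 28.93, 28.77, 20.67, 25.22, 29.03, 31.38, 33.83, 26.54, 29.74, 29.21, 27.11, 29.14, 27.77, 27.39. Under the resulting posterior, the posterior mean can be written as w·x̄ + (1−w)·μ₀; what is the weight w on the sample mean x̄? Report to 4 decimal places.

0.9909

For Normal data with known variance σ², a Normal(μ₀, σ₀²) prior on μ is conjugate. Posterior precision = 1/σ₀² + n/σ²; posterior mean is the precision-weighted average of μ₀ and x̄.
σ₀² = 7.47² = 55.8009, σ² = 2.68² = 7.1824. Prior precision 1/σ₀² = 1/55.8009; data precision n/σ² = 14/7.1824.
w = (n/σ²)/(1/σ₀² + n/σ²) = n·σ₀²/(σ² + n·σ₀²) = 14·55.8009/(7.1824 + 14·55.8009) = 781.2126/788.395 = 0.9909.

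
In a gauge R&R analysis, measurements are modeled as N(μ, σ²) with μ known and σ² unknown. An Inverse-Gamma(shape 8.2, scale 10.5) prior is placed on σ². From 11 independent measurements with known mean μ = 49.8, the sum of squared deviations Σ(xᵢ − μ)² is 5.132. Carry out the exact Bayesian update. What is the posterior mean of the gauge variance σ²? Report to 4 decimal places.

1.0288

With known mean μ and an Inverse-Gamma(α, β) prior on σ², the Normal likelihood is conjugate: posterior is Inv-Gamma(α + n/2, β + Σ(xᵢ−μ)²/2).
Posterior: Inv-Gamma(8.2 + 11/2, 10.5 + 5.132/2) = Inv-Gamma(13.70, 13.0660).
E[σ²|data] = β/(α−1) = 13.0660/12.70 = 1.0288.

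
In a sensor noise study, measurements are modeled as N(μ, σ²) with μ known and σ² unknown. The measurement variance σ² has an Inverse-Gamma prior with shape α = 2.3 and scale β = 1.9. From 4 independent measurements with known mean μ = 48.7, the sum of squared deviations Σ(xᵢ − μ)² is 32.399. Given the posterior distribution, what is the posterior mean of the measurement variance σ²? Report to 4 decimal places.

5.4847

With known mean μ and an Inverse-Gamma(α, β) prior on σ², the Normal likelihood is conjugate: posterior is Inv-Gamma(α + n/2, β + Σ(xᵢ−μ)²/2).
Posterior: Inv-Gamma(2.3 + 4/2, 1.9 + 32.399/2) = Inv-Gamma(4.30, 18.0995).
E[σ²|data] = β/(α−1) = 18.0995/3.30 = 5.4847.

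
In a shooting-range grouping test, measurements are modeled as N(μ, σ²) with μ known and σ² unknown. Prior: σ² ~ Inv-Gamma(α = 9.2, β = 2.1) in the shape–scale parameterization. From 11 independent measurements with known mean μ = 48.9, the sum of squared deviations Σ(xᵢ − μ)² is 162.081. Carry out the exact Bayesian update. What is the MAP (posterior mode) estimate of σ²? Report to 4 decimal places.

5.2956

With known mean μ and an Inverse-Gamma(α, β) prior on σ², the Normal likelihood is conjugate: posterior is Inv-Gamma(α + n/2, β + Σ(xᵢ−μ)²/2).
Posterior: Inv-Gamma(9.2 + 11/2, 2.1 + 162.081/2) = Inv-Gamma(14.70, 83.1405).
Mode = β/(α+1) = 83.1405/15.70 = 5.2956.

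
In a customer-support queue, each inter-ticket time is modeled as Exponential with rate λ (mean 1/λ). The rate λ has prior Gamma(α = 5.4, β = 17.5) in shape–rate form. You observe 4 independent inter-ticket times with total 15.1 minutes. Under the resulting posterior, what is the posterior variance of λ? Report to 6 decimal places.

With a Gamma(shape α, rate β) prior on the exponential rate λ, the posterior after n observations with total T = Σxᵢ is Gamma(α+n, β+T).
Posterior: Gamma(5.4+4, 17.5+15.1) = Gamma(9.4, 32.6).
Var = α/β² = 0.008845.

0.008845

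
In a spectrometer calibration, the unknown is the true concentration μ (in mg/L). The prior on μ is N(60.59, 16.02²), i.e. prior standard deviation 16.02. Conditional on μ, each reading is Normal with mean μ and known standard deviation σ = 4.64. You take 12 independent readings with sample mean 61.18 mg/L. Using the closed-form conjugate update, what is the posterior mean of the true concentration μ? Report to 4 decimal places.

61.1759

For Normal data with known variance σ², a Normal(μ₀, σ₀²) prior on μ is conjugate. Posterior precision = 1/σ₀² + n/σ²; posterior mean is the precision-weighted average of μ₀ and x̄.
n·x̄ = 12·61.18 = 734.16.
σ₀² = 16.02² = 256.6404, σ² = 4.64² = 21.5296; σ² + n·σ₀² = 21.5296 + 12·256.6404 = 3101.2144.
Posterior mean = (μ₀/σ₀² + n·x̄/σ²)/(1/σ₀² + n/σ²) = (σ²·μ₀ + σ₀²·n·x̄)/(σ² + n·σ₀²) = (21.5296·60.59 + 256.6404·734.16)/3101.2144 = 189719.594528/3101.2144 = 61.1759.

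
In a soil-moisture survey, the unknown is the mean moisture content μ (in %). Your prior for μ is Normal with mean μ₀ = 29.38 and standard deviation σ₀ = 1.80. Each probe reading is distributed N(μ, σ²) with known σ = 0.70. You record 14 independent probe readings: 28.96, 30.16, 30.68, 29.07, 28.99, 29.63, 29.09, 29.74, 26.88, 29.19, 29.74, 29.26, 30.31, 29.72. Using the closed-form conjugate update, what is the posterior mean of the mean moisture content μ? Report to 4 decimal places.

29.3871

For Normal data with known variance σ², a Normal(μ₀, σ₀²) prior on μ is conjugate. Posterior precision = 1/σ₀² + n/σ²; posterior mean is the precision-weighted average of μ₀ and x̄.
Σxᵢ = 28.96 + 30.16 + 30.68 + 29.07 + 28.99 + 29.63 + 29.09 + 29.74 + 26.88 + 29.19 + 29.74 + 29.26 + 30.31 + 29.72 = 411.42, so n·x̄ = 411.42.
σ₀² = 1.80² = 3.24, σ² = 0.70² = 0.49; σ² + n·σ₀² = 0.49 + 14·3.24 = 45.85.
Posterior mean = (μ₀/σ₀² + n·x̄/σ²)/(1/σ₀² + n/σ²) = (σ²·μ₀ + σ₀²·n·x̄)/(σ² + n·σ₀²) = (0.49·29.38 + 3.24·411.42)/45.85 = 1347.397/45.85 = 29.3871.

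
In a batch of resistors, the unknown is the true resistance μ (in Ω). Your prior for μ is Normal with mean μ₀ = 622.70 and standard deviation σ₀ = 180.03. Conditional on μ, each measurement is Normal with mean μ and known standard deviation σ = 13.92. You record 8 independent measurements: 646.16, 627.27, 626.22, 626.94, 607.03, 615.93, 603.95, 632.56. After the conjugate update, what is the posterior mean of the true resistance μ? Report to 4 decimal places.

For Normal data with known variance σ², a Normal(μ₀, σ₀²) prior on μ is conjugate. Posterior precision = 1/σ₀² + n/σ²; posterior mean is the precision-weighted average of μ₀ and x̄.
Σxᵢ = 646.16 + 627.27 + 626.22 + 626.94 + 607.03 + 615.93 + 603.95 + 632.56 = 4986.06, so n·x̄ = 4986.06.
σ₀² = 180.03² = 32410.8009, σ² = 13.92² = 193.7664; σ² + n·σ₀² = 193.7664 + 8·32410.8009 = 259480.1736.
Posterior mean = (μ₀/σ₀² + n·x̄/σ²)/(1/σ₀² + n/σ²) = (σ²·μ₀ + σ₀²·n·x̄)/(σ² + n·σ₀²) = (193.7664·622.70 + 32410.8009·4986.06)/259480.1736 = 161722856.272734/259480.1736 = 623.2571.

623.2571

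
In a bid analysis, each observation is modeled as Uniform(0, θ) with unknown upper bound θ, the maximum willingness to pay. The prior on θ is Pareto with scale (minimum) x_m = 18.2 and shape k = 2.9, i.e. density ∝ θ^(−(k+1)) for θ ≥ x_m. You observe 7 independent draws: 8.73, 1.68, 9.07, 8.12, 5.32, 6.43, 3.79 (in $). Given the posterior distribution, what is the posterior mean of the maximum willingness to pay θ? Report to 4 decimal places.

A Pareto(scale x_m, shape k) prior on the upper bound θ of Uniform(0, θ) is conjugate: posterior is Pareto(max(x_m, max xᵢ), k + n).
Sample maximum = 9.07; prior scale x_m = 18.2 → posterior scale = max = 18.20.
Posterior shape = 2.9 + 7 = 9.9.
E[θ|data] = k·x_m/(k−1) = 9.9·18.20/8.9 = 20.2449.

20.2449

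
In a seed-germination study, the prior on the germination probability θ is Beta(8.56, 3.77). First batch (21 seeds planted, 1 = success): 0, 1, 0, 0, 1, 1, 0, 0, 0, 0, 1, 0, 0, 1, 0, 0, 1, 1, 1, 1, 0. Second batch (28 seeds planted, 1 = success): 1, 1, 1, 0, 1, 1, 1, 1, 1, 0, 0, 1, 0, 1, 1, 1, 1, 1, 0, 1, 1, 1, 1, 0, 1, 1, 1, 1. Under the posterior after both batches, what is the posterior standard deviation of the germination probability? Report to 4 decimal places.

0.0606

The Beta prior is conjugate to a Binomial/Bernoulli likelihood; the update adds successes to α and failures to β.
After batch 1: Beta(8.56+9, 3.77+12) = Beta(17.56, 15.77).
After batch 2: Beta(17.56+22, 15.77+6) = Beta(39.56, 21.77).
Var = αβ/((α+β)²(α+β+1)) = 39.56·21.77/(61.33²·62.33) = 0.00367343; SD = √0.00367343 = 0.0606.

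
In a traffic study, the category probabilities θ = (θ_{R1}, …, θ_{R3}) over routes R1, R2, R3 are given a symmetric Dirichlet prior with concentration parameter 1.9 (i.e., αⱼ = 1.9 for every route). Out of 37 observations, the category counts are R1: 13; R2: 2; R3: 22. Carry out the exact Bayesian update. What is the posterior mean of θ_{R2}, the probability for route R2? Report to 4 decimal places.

The Dirichlet prior is conjugate to the Multinomial likelihood: each posterior αⱼ = prior αⱼ + observed count nⱼ.
Posterior concentration: (14.9, 3.9, 23.9), total = 42.7.
E[θ_{R2}|data] = α_{R2}/Σα = 3.9/42.7 = 0.0913.

0.0913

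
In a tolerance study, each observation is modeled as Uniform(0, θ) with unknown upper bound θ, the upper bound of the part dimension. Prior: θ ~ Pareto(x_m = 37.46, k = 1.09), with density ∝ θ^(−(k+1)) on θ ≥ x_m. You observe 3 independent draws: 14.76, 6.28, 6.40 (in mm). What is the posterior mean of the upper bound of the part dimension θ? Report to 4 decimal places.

A Pareto(scale x_m, shape k) prior on the upper bound θ of Uniform(0, θ) is conjugate: posterior is Pareto(max(x_m, max xᵢ), k + n).
Sample maximum = 14.76; prior scale x_m = 37.46 → posterior scale = max = 37.46.
Posterior shape = 1.09 + 3 = 4.09.
E[θ|data] = k·x_m/(k−1) = 4.09·37.46/3.09 = 49.5830.

49.5830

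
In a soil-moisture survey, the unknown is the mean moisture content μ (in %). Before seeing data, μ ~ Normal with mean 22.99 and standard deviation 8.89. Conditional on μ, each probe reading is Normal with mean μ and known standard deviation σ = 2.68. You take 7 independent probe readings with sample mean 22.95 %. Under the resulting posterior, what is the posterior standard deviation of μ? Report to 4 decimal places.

For Normal data with known variance σ², a Normal(μ₀, σ₀²) prior on μ is conjugate. Posterior precision = 1/σ₀² + n/σ²; posterior mean is the precision-weighted average of μ₀ and x̄.
σ₀² = 8.89² = 79.0321, σ² = 2.68² = 7.1824; σ² + n·σ₀² = 7.1824 + 7·79.0321 = 560.4071.
Posterior precision = 1/σ₀² + n/σ² = 1/79.0321 + 7/7.1824 = (σ² + n·σ₀²)/(σ₀²σ²) = 560.4071/(79.0321·7.1824); posterior variance σₙ² = σ₀²σ²/(σ² + n·σ₀²) = 79.0321·7.1824/560.4071 = 1.012907.
Posterior SD = √σₙ² = √(79.0321·7.1824/560.4071) = 1.0064.

1.0064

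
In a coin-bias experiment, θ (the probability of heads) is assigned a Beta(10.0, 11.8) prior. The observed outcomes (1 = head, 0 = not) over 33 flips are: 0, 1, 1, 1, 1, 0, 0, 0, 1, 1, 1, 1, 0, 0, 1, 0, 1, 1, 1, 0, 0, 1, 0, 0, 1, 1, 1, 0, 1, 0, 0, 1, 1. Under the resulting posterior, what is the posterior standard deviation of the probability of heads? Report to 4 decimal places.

0.0668

The Beta prior is conjugate to a Binomial/Bernoulli likelihood; the update adds successes to α and failures to β.
Posterior: Beta(α+k, β+n−k) = Beta(10.0+19, 11.8+14) = Beta(29.0, 25.8).
Var = αβ/((α+β)²(α+β+1)) = 29.0·25.8/(54.8²·55.8) = 0.00446501; SD = √0.00446501 = 0.0668.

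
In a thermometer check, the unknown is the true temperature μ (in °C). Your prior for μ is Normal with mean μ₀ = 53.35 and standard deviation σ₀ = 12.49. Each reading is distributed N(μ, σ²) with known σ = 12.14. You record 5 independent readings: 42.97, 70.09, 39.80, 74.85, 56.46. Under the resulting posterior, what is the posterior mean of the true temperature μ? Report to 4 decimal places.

For Normal data with known variance σ², a Normal(μ₀, σ₀²) prior on μ is conjugate. Posterior precision = 1/σ₀² + n/σ²; posterior mean is the precision-weighted average of μ₀ and x̄.
Σxᵢ = 42.97 + 70.09 + 39.80 + 74.85 + 56.46 = 284.17, so n·x̄ = 284.17.
σ₀² = 12.49² = 156.0001, σ² = 12.14² = 147.3796; σ² + n·σ₀² = 147.3796 + 5·156.0001 = 927.3801.
Posterior mean = (μ₀/σ₀² + n·x̄/σ²)/(1/σ₀² + n/σ²) = (σ²·μ₀ + σ₀²·n·x̄)/(σ² + n·σ₀²) = (147.3796·53.35 + 156.0001·284.17)/927.3801 = 52193.250077/927.3801 = 56.2803.

56.2803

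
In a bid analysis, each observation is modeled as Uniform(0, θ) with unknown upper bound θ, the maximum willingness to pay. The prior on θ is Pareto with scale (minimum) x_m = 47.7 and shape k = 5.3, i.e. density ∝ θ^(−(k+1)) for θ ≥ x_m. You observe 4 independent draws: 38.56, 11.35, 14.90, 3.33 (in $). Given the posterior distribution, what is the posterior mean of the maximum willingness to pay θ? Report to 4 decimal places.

53.4470

A Pareto(scale x_m, shape k) prior on the upper bound θ of Uniform(0, θ) is conjugate: posterior is Pareto(max(x_m, max xᵢ), k + n).
Sample maximum = 38.56; prior scale x_m = 47.7 → posterior scale = max = 47.70.
Posterior shape = 5.3 + 4 = 9.3.
E[θ|data] = k·x_m/(k−1) = 9.3·47.70/8.3 = 53.4470.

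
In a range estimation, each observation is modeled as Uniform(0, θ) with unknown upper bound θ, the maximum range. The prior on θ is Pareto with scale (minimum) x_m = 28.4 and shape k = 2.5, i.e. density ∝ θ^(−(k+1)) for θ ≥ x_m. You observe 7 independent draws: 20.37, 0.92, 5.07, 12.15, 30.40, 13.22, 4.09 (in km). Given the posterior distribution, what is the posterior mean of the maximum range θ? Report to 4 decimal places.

A Pareto(scale x_m, shape k) prior on the upper bound θ of Uniform(0, θ) is conjugate: posterior is Pareto(max(x_m, max xᵢ), k + n).
Sample maximum = 30.40; prior scale x_m = 28.4 → posterior scale = max = 30.40.
Posterior shape = 2.5 + 7 = 9.5.
E[θ|data] = k·x_m/(k−1) = 9.5·30.40/8.5 = 33.9765.

33.9765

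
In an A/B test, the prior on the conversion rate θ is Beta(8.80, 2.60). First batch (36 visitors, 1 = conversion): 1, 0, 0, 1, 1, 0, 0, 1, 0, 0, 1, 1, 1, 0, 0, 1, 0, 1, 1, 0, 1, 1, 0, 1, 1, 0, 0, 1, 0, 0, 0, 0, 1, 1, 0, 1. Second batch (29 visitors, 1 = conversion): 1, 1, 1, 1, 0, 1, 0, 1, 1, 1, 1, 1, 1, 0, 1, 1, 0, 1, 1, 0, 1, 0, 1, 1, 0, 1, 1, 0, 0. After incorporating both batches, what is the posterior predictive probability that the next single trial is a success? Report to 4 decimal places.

The Beta prior is conjugate to a Binomial/Bernoulli likelihood; the update adds successes to α and failures to β.
After batch 1: Beta(8.80+18, 2.60+18) = Beta(26.80, 20.60).
After batch 2: Beta(26.80+20, 20.60+9) = Beta(46.80, 29.60).
For a single future Bernoulli trial, P(success | data) = α/(α+β) = 0.6126.

0.6126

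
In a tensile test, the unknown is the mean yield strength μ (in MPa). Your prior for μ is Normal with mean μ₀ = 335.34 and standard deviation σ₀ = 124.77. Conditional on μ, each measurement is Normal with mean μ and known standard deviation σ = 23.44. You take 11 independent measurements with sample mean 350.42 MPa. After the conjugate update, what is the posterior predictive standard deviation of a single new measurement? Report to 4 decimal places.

For Normal data with known variance σ², a Normal(μ₀, σ₀²) prior on μ is conjugate. Posterior precision = 1/σ₀² + n/σ²; posterior mean is the precision-weighted average of μ₀ and x̄.
σ₀² = 124.77² = 15567.5529, σ² = 23.44² = 549.4336; σ² + n·σ₀² = 549.4336 + 11·15567.5529 = 171792.5155.
Posterior precision = 1/σ₀² + n/σ² = 1/15567.5529 + 11/549.4336 = (σ² + n·σ₀²)/(σ₀²σ²) = 171792.5155/(15567.5529·549.4336); posterior variance σₙ² = σ₀²σ²/(σ² + n·σ₀²) = 15567.5529·549.4336/171792.5155 = 49.788762.
Predictive variance for one new observation = σₙ² + σ² = 15567.5529·549.4336/171792.5155 + 549.4336 = σ²·(σ₀² + 171792.5155)/171792.5155 = 549.4336·187360.0684/171792.5155 = 599.222362; SD = √(549.4336·187360.0684/171792.5155) = 24.4790.

24.4790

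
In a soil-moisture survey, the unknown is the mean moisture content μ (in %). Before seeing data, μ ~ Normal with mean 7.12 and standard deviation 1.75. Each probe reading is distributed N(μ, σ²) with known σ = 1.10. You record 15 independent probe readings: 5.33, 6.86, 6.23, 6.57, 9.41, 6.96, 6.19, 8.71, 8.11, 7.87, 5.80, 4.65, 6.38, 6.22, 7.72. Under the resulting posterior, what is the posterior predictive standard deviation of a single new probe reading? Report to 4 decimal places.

1.1352

For Normal data with known variance σ², a Normal(μ₀, σ₀²) prior on μ is conjugate. Posterior precision = 1/σ₀² + n/σ²; posterior mean is the precision-weighted average of μ₀ and x̄.
σ₀² = 1.75² = 3.0625, σ² = 1.10² = 1.21; σ² + n·σ₀² = 1.21 + 15·3.0625 = 47.1475.
Posterior precision = 1/σ₀² + n/σ² = 1/3.0625 + 15/1.21 = (σ² + n·σ₀²)/(σ₀²σ²) = 47.1475/(3.0625·1.21); posterior variance σₙ² = σ₀²σ²/(σ² + n·σ₀²) = 3.0625·1.21/47.1475 = 0.078596.
Predictive variance for one new observation = σₙ² + σ² = 3.0625·1.21/47.1475 + 1.21 = σ²·(σ₀² + 47.1475)/47.1475 = 1.21·50.21/47.1475 = 1.288596; SD = √(1.21·50.21/47.1475) = 1.1352.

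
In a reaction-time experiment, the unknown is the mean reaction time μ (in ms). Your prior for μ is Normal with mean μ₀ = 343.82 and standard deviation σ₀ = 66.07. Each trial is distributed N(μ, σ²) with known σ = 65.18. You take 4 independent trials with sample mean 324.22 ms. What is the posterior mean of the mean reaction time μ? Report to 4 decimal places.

For Normal data with known variance σ², a Normal(μ₀, σ₀²) prior on μ is conjugate. Posterior precision = 1/σ₀² + n/σ²; posterior mean is the precision-weighted average of μ₀ and x̄.
n·x̄ = 4·324.22 = 1296.88.
σ₀² = 66.07² = 4365.2449, σ² = 65.18² = 4248.4324; σ² + n·σ₀² = 4248.4324 + 4·4365.2449 = 21709.412.
Posterior mean = (μ₀/σ₀² + n·x̄/σ²)/(1/σ₀² + n/σ²) = (σ²·μ₀ + σ₀²·n·x̄)/(σ² + n·σ₀²) = (4248.4324·343.82 + 4365.2449·1296.88)/21709.412 = 7121894.83368/21709.412 = 328.0556.

328.0556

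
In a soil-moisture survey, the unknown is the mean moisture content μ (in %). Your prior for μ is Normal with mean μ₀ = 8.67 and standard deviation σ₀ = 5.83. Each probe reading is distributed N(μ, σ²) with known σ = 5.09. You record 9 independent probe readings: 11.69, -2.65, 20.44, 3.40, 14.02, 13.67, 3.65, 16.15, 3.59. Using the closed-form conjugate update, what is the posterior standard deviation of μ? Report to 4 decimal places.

1.6291

For Normal data with known variance σ², a Normal(μ₀, σ₀²) prior on μ is conjugate. Posterior precision = 1/σ₀² + n/σ²; posterior mean is the precision-weighted average of μ₀ and x̄.
σ₀² = 5.83² = 33.9889, σ² = 5.09² = 25.9081; σ² + n·σ₀² = 25.9081 + 9·33.9889 = 331.8082.
Posterior precision = 1/σ₀² + n/σ² = 1/33.9889 + 9/25.9081 = (σ² + n·σ₀²)/(σ₀²σ²) = 331.8082/(33.9889·25.9081); posterior variance σₙ² = σ₀²σ²/(σ² + n·σ₀²) = 33.9889·25.9081/331.8082 = 2.653906.
Posterior SD = √σₙ² = √(33.9889·25.9081/331.8082) = 1.6291.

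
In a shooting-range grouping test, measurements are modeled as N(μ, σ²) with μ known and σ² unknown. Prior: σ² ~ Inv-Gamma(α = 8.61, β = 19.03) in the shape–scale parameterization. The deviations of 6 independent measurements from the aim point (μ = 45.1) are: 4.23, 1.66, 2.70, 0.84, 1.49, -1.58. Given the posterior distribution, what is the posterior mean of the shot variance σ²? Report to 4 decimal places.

With known mean μ and an Inverse-Gamma(α, β) prior on σ², the Normal likelihood is conjugate: posterior is Inv-Gamma(α + n/2, β + Σ(xᵢ−μ)²/2).
Σ(xᵢ−μ)² = (4.23)² + (1.66)² + (2.70)² + (0.84)² + (1.49)² + (-1.58)² = 33.3606.
Posterior: Inv-Gamma(8.61 + 6/2, 19.03 + 33.3606/2) = Inv-Gamma(11.61, 35.71030).
E[σ²|data] = β/(α−1) = 35.71030/10.61 = 3.3657.

3.3657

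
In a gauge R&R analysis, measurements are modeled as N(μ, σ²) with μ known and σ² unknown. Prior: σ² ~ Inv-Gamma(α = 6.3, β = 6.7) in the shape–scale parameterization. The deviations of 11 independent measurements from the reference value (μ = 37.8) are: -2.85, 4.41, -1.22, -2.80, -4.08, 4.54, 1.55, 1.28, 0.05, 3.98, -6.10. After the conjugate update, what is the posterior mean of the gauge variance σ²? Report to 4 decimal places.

6.6968

With known mean μ and an Inverse-Gamma(α, β) prior on σ², the Normal likelihood is conjugate: posterior is Inv-Gamma(α + n/2, β + Σ(xᵢ−μ)²/2).
Σ(xᵢ−μ)² = (-2.85)² + (4.41)² + (-1.22)² + (-2.80)² + (-4.08)² + (4.54)² + (1.55)² + (1.28)² + (0.05)² + (3.98)² + (-6.10)² = 131.2508.
Posterior: Inv-Gamma(6.3 + 11/2, 6.7 + 131.2508/2) = Inv-Gamma(11.80, 72.32540).
E[σ²|data] = β/(α−1) = 72.32540/10.80 = 6.6968.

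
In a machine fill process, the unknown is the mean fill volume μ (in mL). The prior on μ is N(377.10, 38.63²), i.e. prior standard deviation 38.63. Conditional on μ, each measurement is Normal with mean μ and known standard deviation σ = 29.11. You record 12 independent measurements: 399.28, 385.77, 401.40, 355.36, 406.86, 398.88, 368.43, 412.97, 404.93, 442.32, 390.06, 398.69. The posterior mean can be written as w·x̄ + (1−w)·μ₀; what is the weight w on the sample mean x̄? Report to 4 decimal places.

0.9548

For Normal data with known variance σ², a Normal(μ₀, σ₀²) prior on μ is conjugate. Posterior precision = 1/σ₀² + n/σ²; posterior mean is the precision-weighted average of μ₀ and x̄.
σ₀² = 38.63² = 1492.2769, σ² = 29.11² = 847.3921. Prior precision 1/σ₀² = 1/1492.2769; data precision n/σ² = 12/847.3921.
w = (n/σ²)/(1/σ₀² + n/σ²) = n·σ₀²/(σ² + n·σ₀²) = 12·1492.2769/(847.3921 + 12·1492.2769) = 17907.3228/18754.7149 = 0.9548.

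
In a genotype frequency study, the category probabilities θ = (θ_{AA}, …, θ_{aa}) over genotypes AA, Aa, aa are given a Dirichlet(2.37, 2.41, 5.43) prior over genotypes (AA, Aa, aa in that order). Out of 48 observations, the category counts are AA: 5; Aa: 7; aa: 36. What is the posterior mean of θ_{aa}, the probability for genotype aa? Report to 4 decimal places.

0.7117

The Dirichlet prior is conjugate to the Multinomial likelihood: each posterior αⱼ = prior αⱼ + observed count nⱼ.
Posterior concentration: (7.37, 9.41, 41.43), total = 58.21.
E[θ_{aa}|data] = α_{aa}/Σα = 41.43/58.21 = 0.7117.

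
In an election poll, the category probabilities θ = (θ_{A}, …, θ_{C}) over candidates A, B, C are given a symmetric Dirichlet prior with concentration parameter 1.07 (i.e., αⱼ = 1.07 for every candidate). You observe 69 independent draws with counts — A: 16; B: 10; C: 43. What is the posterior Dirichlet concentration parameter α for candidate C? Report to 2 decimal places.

The Dirichlet prior is conjugate to the Multinomial likelihood: each posterior αⱼ = prior αⱼ + observed count nⱼ.
Posterior concentration: (17.07, 11.07, 44.07), total = 72.21.
α_{C} = 1.07 + 43 = 44.07.

44.07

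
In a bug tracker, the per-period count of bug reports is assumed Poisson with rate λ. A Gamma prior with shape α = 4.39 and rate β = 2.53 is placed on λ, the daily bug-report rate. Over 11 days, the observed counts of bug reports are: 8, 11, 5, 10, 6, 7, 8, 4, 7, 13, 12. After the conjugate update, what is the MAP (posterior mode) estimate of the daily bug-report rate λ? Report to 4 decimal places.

With a Gamma(shape α, rate β) prior, the Poisson likelihood is conjugate: the posterior is Gamma(α + ΣXᵢ, β + n).
Sum of counts S = 91 over n = 11 days.
Posterior: Gamma(α+S, β+n) = Gamma(4.39+91, 2.53+11) = Gamma(95.39, 13.53).
Mode of Gamma(α,β) for α≥1 is (α−1)/β = 94.39/13.53 = 6.9763.

6.9763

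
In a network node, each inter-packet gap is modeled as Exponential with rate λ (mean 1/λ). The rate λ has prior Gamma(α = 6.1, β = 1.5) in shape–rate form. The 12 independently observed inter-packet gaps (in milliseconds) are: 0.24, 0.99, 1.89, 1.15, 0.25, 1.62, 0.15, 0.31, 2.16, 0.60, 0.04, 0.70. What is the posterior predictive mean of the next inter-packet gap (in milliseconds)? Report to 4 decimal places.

0.6784

With a Gamma(shape α, rate β) prior on the exponential rate λ, the posterior after n observations with total T = Σxᵢ is Gamma(α+n, β+T).
Sum of observations T = 10.10 milliseconds; n = 12.
Posterior: Gamma(6.1+12, 1.5+10.10) = Gamma(18.1, 11.60).
The predictive distribution for the next observation is Lomax; its mean is β/(α−1) = 11.60/17.1 = 0.6784.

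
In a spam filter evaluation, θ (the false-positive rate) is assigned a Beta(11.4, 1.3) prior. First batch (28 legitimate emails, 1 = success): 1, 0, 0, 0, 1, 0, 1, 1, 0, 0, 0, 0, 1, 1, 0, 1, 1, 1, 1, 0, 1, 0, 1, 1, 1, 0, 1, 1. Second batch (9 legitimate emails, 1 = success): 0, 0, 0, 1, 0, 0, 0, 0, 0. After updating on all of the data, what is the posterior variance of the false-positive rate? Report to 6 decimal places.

The Beta prior is conjugate to a Binomial/Bernoulli likelihood; the update adds successes to α and failures to β.
After batch 1: Beta(11.4+16, 1.3+12) = Beta(27.4, 13.3).
After batch 2: Beta(27.4+1, 13.3+8) = Beta(28.4, 21.3).
Var = αβ/((α+β)²(α+β+1)) = 28.4·21.3/(49.7²·50.7) = 0.004830.

0.004830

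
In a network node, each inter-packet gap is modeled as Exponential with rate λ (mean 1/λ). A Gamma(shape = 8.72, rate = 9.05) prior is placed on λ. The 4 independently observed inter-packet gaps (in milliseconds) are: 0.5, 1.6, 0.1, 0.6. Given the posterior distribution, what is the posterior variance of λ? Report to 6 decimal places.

0.090584

With a Gamma(shape α, rate β) prior on the exponential rate λ, the posterior after n observations with total T = Σxᵢ is Gamma(α+n, β+T).
Sum of observations T = 2.8 milliseconds; n = 4.
Posterior: Gamma(8.72+4, 9.05+2.8) = Gamma(12.72, 11.85).
Var = α/β² = 0.090584.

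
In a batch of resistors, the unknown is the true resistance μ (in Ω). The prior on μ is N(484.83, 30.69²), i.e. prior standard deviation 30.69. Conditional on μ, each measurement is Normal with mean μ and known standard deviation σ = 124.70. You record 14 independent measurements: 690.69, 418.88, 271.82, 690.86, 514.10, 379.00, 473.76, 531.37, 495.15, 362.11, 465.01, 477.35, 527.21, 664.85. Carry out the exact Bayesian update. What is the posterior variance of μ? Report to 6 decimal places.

For Normal data with known variance σ², a Normal(μ₀, σ₀²) prior on μ is conjugate. Posterior precision = 1/σ₀² + n/σ²; posterior mean is the precision-weighted average of μ₀ and x̄.
σ₀² = 30.69² = 941.8761, σ² = 124.70² = 15550.09; σ² + n·σ₀² = 15550.09 + 14·941.8761 = 28736.3554.
Posterior precision = 1/σ₀² + n/σ² = 1/941.8761 + 14/15550.09 = (σ² + n·σ₀²)/(σ₀²σ²) = 28736.3554/(941.8761·15550.09); posterior variance σₙ² = σ₀²σ²/(σ² + n·σ₀²) = 941.8761·15550.09/28736.3554 = 509.676955.

509.676955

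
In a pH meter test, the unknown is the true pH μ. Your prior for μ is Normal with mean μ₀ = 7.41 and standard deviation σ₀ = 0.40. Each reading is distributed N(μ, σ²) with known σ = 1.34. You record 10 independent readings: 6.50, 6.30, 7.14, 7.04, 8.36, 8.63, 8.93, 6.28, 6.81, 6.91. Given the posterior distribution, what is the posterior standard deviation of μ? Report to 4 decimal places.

0.2909

For Normal data with known variance σ², a Normal(μ₀, σ₀²) prior on μ is conjugate. Posterior precision = 1/σ₀² + n/σ²; posterior mean is the precision-weighted average of μ₀ and x̄.
σ₀² = 0.40² = 0.16, σ² = 1.34² = 1.7956; σ² + n·σ₀² = 1.7956 + 10·0.16 = 3.3956.
Posterior precision = 1/σ₀² + n/σ² = 1/0.16 + 10/1.7956 = (σ² + n·σ₀²)/(σ₀²σ²) = 3.3956/(0.16·1.7956); posterior variance σₙ² = σ₀²σ²/(σ² + n·σ₀²) = 0.16·1.7956/3.3956 = 0.084608.
Posterior SD = √σₙ² = √(0.16·1.7956/3.3956) = 0.2909.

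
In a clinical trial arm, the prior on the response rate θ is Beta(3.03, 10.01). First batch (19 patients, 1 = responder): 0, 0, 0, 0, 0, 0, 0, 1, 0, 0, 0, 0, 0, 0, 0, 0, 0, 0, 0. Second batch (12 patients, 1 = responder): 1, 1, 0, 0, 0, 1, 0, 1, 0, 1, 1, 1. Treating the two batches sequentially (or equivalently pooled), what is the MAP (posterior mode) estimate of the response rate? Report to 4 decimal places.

The Beta prior is conjugate to a Binomial/Bernoulli likelihood; the update adds successes to α and failures to β.
After batch 1: Beta(3.03+1, 10.01+18) = Beta(4.03, 28.01).
After batch 2: Beta(4.03+7, 28.01+5) = Beta(11.03, 33.01).
Mode of Beta(a,b) for a,b>1 is (a−1)/(a+b−2) = 10.03/42.04 = 0.2386.

0.2386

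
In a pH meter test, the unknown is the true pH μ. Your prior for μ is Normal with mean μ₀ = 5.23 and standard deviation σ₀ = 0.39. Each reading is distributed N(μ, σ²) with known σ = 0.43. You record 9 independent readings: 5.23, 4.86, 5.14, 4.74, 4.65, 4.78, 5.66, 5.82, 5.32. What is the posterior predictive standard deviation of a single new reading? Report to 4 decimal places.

For Normal data with known variance σ², a Normal(μ₀, σ₀²) prior on μ is conjugate. Posterior precision = 1/σ₀² + n/σ²; posterior mean is the precision-weighted average of μ₀ and x̄.
σ₀² = 0.39² = 0.1521, σ² = 0.43² = 0.1849; σ² + n·σ₀² = 0.1849 + 9·0.1521 = 1.5538.
Posterior precision = 1/σ₀² + n/σ² = 1/0.1521 + 9/0.1849 = (σ² + n·σ₀²)/(σ₀²σ²) = 1.5538/(0.1521·0.1849); posterior variance σₙ² = σ₀²σ²/(σ² + n·σ₀²) = 0.1521·0.1849/1.5538 = 0.018100.
Predictive variance for one new observation = σₙ² + σ² = 0.1521·0.1849/1.5538 + 0.1849 = σ²·(σ₀² + 1.5538)/1.5538 = 0.1849·1.7059/1.5538 = 0.203000; SD = √(0.1849·1.7059/1.5538) = 0.4506.

0.4506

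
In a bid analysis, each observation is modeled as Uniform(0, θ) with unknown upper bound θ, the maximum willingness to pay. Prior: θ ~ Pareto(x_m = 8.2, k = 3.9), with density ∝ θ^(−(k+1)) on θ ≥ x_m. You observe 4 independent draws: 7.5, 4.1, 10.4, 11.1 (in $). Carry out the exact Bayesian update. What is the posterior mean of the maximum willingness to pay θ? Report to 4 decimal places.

A Pareto(scale x_m, shape k) prior on the upper bound θ of Uniform(0, θ) is conjugate: posterior is Pareto(max(x_m, max xᵢ), k + n).
Sample maximum = 11.1; prior scale x_m = 8.2 → posterior scale = max = 11.1.
Posterior shape = 3.9 + 4 = 7.9.
E[θ|data] = k·x_m/(k−1) = 7.9·11.1/6.9 = 12.7087.

12.7087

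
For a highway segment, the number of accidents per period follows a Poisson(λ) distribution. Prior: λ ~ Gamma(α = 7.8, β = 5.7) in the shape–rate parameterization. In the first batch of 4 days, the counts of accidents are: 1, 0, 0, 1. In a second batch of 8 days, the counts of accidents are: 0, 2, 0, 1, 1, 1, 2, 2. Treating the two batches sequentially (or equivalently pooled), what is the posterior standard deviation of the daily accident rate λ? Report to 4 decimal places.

With a Gamma(shape α, rate β) prior, the Poisson likelihood is conjugate: the posterior is Gamma(α + ΣXᵢ, β + n).
Batch 1: sum of counts S = 2 over n = 4 days.
After batch 1: Gamma(α+S, β+n) = Gamma(7.8+2, 5.7+4) = Gamma(9.8, 9.7).
Batch 2: sum of counts S = 9 over n = 8 days.
After batch 2: Gamma(α+S, β+n) = Gamma(9.8+9, 9.7+8) = Gamma(18.8, 17.7).
SD = √α/β = √18.8/17.7 = 0.2450.

0.2450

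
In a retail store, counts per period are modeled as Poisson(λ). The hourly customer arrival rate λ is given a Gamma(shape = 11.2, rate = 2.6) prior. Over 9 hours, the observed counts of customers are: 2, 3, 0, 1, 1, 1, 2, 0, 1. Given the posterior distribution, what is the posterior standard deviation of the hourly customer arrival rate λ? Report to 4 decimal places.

0.4062

With a Gamma(shape α, rate β) prior, the Poisson likelihood is conjugate: the posterior is Gamma(α + ΣXᵢ, β + n).
Sum of counts S = 11 over n = 9 hours.
Posterior: Gamma(α+S, β+n) = Gamma(11.2+11, 2.6+9) = Gamma(22.2, 11.6).
SD = √α/β = √22.2/11.6 = 0.4062.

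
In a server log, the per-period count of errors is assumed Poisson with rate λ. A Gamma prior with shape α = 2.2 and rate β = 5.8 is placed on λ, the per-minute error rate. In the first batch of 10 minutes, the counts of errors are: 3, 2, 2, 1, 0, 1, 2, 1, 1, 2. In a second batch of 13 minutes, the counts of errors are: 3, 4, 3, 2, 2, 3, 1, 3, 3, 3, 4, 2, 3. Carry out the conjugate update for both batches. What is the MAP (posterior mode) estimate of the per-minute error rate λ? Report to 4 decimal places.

With a Gamma(shape α, rate β) prior, the Poisson likelihood is conjugate: the posterior is Gamma(α + ΣXᵢ, β + n).
Batch 1: sum of counts S = 15 over n = 10 minutes.
After batch 1: Gamma(α+S, β+n) = Gamma(2.2+15, 5.8+10) = Gamma(17.2, 15.8).
Batch 2: sum of counts S = 36 over n = 13 minutes.
After batch 2: Gamma(α+S, β+n) = Gamma(17.2+36, 15.8+13) = Gamma(53.2, 28.8).
Mode of Gamma(α,β) for α≥1 is (α−1)/β = 52.2/28.8 = 1.8125.

1.8125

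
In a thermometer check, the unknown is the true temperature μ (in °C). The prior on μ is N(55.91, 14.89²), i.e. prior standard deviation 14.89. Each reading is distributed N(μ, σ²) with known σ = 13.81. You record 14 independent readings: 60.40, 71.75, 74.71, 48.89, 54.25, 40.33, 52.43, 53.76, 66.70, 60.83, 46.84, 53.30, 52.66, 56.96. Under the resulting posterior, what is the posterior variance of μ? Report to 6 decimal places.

12.834022

For Normal data with known variance σ², a Normal(μ₀, σ₀²) prior on μ is conjugate. Posterior precision = 1/σ₀² + n/σ²; posterior mean is the precision-weighted average of μ₀ and x̄.
σ₀² = 14.89² = 221.7121, σ² = 13.81² = 190.7161; σ² + n·σ₀² = 190.7161 + 14·221.7121 = 3294.6855.
Posterior precision = 1/σ₀² + n/σ² = 1/221.7121 + 14/190.7161 = (σ² + n·σ₀²)/(σ₀²σ²) = 3294.6855/(221.7121·190.7161); posterior variance σₙ² = σ₀²σ²/(σ² + n·σ₀²) = 221.7121·190.7161/3294.6855 = 12.834022.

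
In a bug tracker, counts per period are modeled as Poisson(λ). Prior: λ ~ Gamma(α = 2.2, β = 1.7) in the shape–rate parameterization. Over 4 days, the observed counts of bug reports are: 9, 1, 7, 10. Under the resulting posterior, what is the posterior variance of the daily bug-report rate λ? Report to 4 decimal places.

With a Gamma(shape α, rate β) prior, the Poisson likelihood is conjugate: the posterior is Gamma(α + ΣXᵢ, β + n).
Sum of counts S = 27 over n = 4 days.
Posterior: Gamma(α+S, β+n) = Gamma(2.2+27, 1.7+4) = Gamma(29.2, 5.7).
Var = α/β² = 29.2/5.7² = 0.8987.

0.8987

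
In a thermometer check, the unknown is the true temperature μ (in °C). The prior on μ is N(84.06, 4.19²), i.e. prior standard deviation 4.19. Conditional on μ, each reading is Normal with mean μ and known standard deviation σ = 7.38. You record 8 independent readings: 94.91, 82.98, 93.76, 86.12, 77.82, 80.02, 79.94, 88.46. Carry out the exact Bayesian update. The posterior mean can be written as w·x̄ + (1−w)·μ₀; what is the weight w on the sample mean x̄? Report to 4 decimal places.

For Normal data with known variance σ², a Normal(μ₀, σ₀²) prior on μ is conjugate. Posterior precision = 1/σ₀² + n/σ²; posterior mean is the precision-weighted average of μ₀ and x̄.
σ₀² = 4.19² = 17.5561, σ² = 7.38² = 54.4644. Prior precision 1/σ₀² = 1/17.5561; data precision n/σ² = 8/54.4644.
w = (n/σ²)/(1/σ₀² + n/σ²) = n·σ₀²/(σ² + n·σ₀²) = 8·17.5561/(54.4644 + 8·17.5561) = 140.4488/194.9132 = 0.7206.

0.7206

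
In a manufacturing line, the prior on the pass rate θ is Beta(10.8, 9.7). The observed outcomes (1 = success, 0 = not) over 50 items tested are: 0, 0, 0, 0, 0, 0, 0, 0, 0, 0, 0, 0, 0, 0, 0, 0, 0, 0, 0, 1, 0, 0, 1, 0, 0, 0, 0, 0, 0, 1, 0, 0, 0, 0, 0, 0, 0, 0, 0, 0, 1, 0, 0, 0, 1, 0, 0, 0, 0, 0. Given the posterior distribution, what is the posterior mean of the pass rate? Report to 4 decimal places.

The Beta prior is conjugate to a Binomial/Bernoulli likelihood; the update adds successes to α and failures to β.
Posterior: Beta(α+k, β+n−k) = Beta(10.8+5, 9.7+45) = Beta(15.8, 54.7).
Posterior mean = α/(α+β) = 15.8/70.5 = 0.2241.

0.2241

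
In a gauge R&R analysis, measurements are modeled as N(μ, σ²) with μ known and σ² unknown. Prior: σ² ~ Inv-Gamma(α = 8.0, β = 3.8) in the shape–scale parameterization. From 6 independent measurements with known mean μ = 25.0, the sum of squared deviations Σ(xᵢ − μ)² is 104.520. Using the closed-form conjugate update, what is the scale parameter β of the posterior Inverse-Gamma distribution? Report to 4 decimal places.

With known mean μ and an Inverse-Gamma(α, β) prior on σ², the Normal likelihood is conjugate: posterior is Inv-Gamma(α + n/2, β + Σ(xᵢ−μ)²/2).
Posterior: Inv-Gamma(8.0 + 6/2, 3.8 + 104.520/2) = Inv-Gamma(11.00, 56.0600).
Posterior β = 56.0600.

56.0600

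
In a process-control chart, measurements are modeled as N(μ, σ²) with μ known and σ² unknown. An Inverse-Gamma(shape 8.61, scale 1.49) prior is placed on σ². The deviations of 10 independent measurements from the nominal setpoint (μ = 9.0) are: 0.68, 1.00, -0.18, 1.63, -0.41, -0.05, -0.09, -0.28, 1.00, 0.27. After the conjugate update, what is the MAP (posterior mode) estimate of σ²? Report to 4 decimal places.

0.2896

With known mean μ and an Inverse-Gamma(α, β) prior on σ², the Normal likelihood is conjugate: posterior is Inv-Gamma(α + n/2, β + Σ(xᵢ−μ)²/2).
Σ(xᵢ−μ)² = (0.68)² + (1.00)² + (-0.18)² + (1.63)² + (-0.41)² + (-0.05)² + (-0.09)² + (-0.28)² + (1.00)² + (0.27)² = 5.4817.
Posterior: Inv-Gamma(8.61 + 10/2, 1.49 + 5.4817/2) = Inv-Gamma(13.61, 4.23085).
Mode = β/(α+1) = 4.23085/14.61 = 0.2896.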